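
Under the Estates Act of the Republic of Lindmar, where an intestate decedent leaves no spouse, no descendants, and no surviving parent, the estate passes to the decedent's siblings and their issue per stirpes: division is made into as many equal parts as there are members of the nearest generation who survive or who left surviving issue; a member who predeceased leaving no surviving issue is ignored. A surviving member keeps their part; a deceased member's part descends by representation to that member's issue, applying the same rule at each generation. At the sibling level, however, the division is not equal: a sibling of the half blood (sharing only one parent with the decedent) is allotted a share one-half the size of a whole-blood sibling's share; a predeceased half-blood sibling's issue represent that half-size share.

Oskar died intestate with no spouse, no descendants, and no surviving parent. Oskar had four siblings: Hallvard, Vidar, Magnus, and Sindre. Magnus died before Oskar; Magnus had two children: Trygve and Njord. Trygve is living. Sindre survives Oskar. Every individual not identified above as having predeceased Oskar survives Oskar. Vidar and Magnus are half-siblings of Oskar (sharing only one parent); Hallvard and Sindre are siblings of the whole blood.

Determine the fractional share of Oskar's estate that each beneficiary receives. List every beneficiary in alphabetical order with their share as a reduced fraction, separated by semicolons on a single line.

Hallvard 1/3; Njord 1/12; Sindre 1/3; Trygve 1/12; Vidar 1/6

No spouse, descendants, or parent survives, so the estate passes to Oskar's siblings per stirpes.
Half-blood siblings count for one-half the weight of whole-blood siblings at the initial division.
Dividing 1 in proportion to weights (total weight 3): Hallvard (weight 1) → 1/3; Vidar (weight 1/2) → 1/6; Magnus (weight 1/2) → 1/6; Sindre (weight 1) → 1/3.
Hallvard is living and takes 1/3.
Vidar is living and takes 1/6.
Magnus predeceased; the 1/6 allotted to Magnus's branch passes to Magnus's issue by representation.
The 1/6 is divided into 2 equal shares of 1/12 among Trygve, Njord.
Trygve is living and takes 1/12.
Njord is living and takes 1/12.
Sindre is living and takes 1/3.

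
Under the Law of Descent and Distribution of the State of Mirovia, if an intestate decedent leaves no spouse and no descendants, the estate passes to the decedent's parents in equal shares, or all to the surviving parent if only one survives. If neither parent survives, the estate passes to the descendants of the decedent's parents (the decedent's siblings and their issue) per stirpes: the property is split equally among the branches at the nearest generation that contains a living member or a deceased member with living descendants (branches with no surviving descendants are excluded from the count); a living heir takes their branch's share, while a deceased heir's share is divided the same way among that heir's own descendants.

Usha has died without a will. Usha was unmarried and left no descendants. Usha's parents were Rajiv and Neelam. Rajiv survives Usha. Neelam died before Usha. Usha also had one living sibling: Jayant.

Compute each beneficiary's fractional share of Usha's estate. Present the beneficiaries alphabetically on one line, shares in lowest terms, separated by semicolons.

Rajiv 1

Only one parent, Rajiv, survives, so Rajiv takes the entire estate. The siblings take nothing because a surviving parent has priority.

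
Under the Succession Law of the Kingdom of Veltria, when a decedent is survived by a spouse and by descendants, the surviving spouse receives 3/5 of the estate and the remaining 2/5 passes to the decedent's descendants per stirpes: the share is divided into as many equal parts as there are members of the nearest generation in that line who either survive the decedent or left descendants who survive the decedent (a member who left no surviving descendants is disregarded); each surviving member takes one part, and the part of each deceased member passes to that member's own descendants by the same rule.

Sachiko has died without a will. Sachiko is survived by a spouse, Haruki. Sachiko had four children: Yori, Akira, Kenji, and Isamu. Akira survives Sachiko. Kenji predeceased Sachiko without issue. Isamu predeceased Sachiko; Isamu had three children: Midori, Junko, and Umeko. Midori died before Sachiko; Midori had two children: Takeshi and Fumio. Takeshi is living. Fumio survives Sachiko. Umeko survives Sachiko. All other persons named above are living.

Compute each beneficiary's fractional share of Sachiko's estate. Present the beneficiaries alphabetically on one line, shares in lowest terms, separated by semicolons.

Haruki, as surviving spouse, takes 3/5.
The remaining 2/5 passes to Sachiko's descendants per stirpes.
Kenji left no surviving issue, so that branch lapses and is disregarded.
The 2/5 is divided into 3 equal shares of 2/15 among Yori, Akira, Isamu.
Yori is living and takes 2/15.
Akira is living and takes 2/15.
Isamu predeceased; the 2/15 allotted to Isamu's branch passes to Isamu's issue by representation.
The 2/15 is divided into 3 equal shares of 2/45 among Midori, Junko, Umeko.
Midori predeceased; the 2/45 allotted to Midori's branch passes to Midori's issue by representation.
The 2/45 is divided into 2 equal shares of 1/45 among Takeshi, Fumio.
Takeshi is living and takes 1/45.
Fumio is living and takes 1/45.
Junko is living and takes 2/45.
Umeko is living and takes 2/45.

Akira 2/15; Fumio 1/45; Haruki 3/5; Junko 2/45; Takeshi 1/45; Umeko 2/45; Yori 2/15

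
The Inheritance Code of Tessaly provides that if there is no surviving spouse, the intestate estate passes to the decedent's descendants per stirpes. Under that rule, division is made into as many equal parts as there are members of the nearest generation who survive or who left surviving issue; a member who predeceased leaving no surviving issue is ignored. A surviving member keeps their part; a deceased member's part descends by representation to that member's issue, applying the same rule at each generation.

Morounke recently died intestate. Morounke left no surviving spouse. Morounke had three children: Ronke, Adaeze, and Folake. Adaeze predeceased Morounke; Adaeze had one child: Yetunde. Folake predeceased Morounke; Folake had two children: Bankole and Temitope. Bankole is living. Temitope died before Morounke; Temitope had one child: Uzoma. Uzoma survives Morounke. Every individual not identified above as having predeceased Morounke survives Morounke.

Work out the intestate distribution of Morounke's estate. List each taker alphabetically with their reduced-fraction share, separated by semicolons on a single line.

There is no surviving spouse, so the entire estate passes to Morounke's descendants per stirpes.
The estate is divided into 3 equal shares of 1/3 among Ronke, Adaeze, Folake.
Ronke is living and takes 1/3.
Adaeze predeceased; the 1/3 allotted to Adaeze's branch passes to Adaeze's issue by representation.
Yetunde is the sole taker at this level and receives the full 1/3.
Folake predeceased; the 1/3 allotted to Folake's branch passes to Folake's issue by representation.
The 1/3 is divided into 2 equal shares of 1/6 among Bankole, Temitope.
Bankole is living and takes 1/6.
Temitope predeceased; the 1/6 allotted to Temitope's branch passes to Temitope's issue by representation.
Uzoma is the sole taker at this level and receives the full 1/6.

Bankole 1/6; Ronke 1/3; Uzoma 1/6; Yetunde 1/3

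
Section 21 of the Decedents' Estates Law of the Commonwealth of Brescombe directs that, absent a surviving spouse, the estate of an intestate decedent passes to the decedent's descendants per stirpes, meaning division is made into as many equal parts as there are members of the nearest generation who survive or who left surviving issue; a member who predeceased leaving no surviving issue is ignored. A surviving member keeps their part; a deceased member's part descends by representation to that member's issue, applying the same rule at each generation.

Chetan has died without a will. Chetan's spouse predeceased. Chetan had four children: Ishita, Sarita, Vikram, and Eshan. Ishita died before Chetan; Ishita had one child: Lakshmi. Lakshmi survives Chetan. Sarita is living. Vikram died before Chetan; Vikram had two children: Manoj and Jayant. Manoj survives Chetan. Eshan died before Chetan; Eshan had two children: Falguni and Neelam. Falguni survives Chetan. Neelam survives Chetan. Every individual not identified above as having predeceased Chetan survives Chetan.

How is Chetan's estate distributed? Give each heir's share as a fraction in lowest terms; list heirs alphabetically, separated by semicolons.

Falguni 1/8; Jayant 1/8; Lakshmi 1/4; Manoj 1/8; Neelam 1/8; Sarita 1/4

There is no surviving spouse, so the entire estate passes to Chetan's descendants per stirpes.
The estate is divided into 4 equal shares of 1/4 among Ishita, Sarita, Vikram, Eshan.
Ishita predeceased; the 1/4 allotted to Ishita's branch passes to Ishita's issue by representation.
Lakshmi is the sole taker at this level and receives the full 1/4.
Sarita is living and takes 1/4.
Vikram predeceased; the 1/4 allotted to Vikram's branch passes to Vikram's issue by representation.
The 1/4 is divided into 2 equal shares of 1/8 among Manoj, Jayant.
Manoj is living and takes 1/8.
Jayant is living and takes 1/8.
Eshan predeceased; the 1/4 allotted to Eshan's branch passes to Eshan's issue by representation.
The 1/4 is divided into 2 equal shares of 1/8 among Falguni, Neelam.
Falguni is living and takes 1/8.
Neelam is living and takes 1/8.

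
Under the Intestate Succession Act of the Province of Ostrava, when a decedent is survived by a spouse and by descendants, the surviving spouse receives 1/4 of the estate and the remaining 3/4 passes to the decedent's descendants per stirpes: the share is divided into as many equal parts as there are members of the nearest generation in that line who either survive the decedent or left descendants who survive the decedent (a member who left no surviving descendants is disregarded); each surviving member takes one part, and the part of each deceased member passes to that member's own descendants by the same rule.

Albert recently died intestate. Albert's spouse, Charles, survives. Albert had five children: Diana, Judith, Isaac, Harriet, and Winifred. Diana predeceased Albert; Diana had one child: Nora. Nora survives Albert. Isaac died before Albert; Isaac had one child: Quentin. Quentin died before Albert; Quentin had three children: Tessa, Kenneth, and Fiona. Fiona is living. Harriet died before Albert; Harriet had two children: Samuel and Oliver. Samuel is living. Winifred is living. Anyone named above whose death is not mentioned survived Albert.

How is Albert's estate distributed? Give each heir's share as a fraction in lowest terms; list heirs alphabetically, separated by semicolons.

Charles 1/4; Fiona 1/20; Judith 3/20; Kenneth 1/20; Nora 3/20; Oliver 3/40; Samuel 3/40; Tessa 1/20; Winifred 3/20

Charles, as surviving spouse, takes 1/4.
The remaining 3/4 passes to Albert's descendants per stirpes.
The 3/4 is divided into 5 equal shares of 3/20 among Diana, Judith, Isaac, Harriet, Winifred.
Diana predeceased; the 3/20 allotted to Diana's branch passes to Diana's issue by representation.
Nora is the sole taker at this level and receives the full 3/20.
Judith is living and takes 3/20.
Isaac predeceased; the 3/20 allotted to Isaac's branch passes to Isaac's issue by representation.
Quentin's line is the sole branch at this level, so the full 3/20 passes to Quentin's issue by representation.
The 3/20 is divided into 3 equal shares of 1/20 among Tessa, Kenneth, Fiona.
Tessa is living and takes 1/20.
Kenneth is living and takes 1/20.
Fiona is living and takes 1/20.
Harriet predeceased; the 3/20 allotted to Harriet's branch passes to Harriet's issue by representation.
The 3/20 is divided into 2 equal shares of 3/40 among Samuel, Oliver.
Samuel is living and takes 3/40.
Oliver is living and takes 3/40.
Winifred is living and takes 3/20.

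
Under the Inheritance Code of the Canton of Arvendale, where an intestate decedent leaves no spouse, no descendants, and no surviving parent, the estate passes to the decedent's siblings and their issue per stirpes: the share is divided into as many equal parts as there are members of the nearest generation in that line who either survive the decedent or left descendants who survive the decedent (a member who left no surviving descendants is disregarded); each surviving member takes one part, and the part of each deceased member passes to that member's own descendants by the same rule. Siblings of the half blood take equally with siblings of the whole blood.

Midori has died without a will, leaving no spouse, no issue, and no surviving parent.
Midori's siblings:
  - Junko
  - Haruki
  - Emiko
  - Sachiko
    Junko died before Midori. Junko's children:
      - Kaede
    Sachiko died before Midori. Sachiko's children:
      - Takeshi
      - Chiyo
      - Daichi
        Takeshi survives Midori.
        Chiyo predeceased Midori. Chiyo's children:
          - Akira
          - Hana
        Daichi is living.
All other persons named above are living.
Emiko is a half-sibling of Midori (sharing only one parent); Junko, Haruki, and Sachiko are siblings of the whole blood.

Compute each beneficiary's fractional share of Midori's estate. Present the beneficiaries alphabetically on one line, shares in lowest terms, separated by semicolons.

Akira 1/24; Daichi 1/12; Emiko 1/4; Hana 1/24; Haruki 1/4; Kaede 1/4; Takeshi 1/12

No spouse, descendants, or parent survives, so the estate passes to Midori's siblings per stirpes.
Half-blood and whole-blood siblings take equally under the stated rule.
The estate is divided into 4 equal shares of 1/4 among Junko, Haruki, Emiko, Sachiko.
Junko predeceased; the 1/4 allotted to Junko's branch passes to Junko's issue by representation.
Kaede is the sole taker at this level and receives the full 1/4.
Haruki is living and takes 1/4.
Emiko is living and takes 1/4.
Sachiko predeceased; the 1/4 allotted to Sachiko's branch passes to Sachiko's issue by representation.
The 1/4 is divided into 3 equal shares of 1/12 among Takeshi, Chiyo, Daichi.
Takeshi is living and takes 1/12.
Chiyo predeceased; the 1/12 allotted to Chiyo's branch passes to Chiyo's issue by representation.
The 1/12 is divided into 2 equal shares of 1/24 among Akira, Hana.
Akira is living and takes 1/24.
Hana is living and takes 1/24.
Daichi is living and takes 1/12.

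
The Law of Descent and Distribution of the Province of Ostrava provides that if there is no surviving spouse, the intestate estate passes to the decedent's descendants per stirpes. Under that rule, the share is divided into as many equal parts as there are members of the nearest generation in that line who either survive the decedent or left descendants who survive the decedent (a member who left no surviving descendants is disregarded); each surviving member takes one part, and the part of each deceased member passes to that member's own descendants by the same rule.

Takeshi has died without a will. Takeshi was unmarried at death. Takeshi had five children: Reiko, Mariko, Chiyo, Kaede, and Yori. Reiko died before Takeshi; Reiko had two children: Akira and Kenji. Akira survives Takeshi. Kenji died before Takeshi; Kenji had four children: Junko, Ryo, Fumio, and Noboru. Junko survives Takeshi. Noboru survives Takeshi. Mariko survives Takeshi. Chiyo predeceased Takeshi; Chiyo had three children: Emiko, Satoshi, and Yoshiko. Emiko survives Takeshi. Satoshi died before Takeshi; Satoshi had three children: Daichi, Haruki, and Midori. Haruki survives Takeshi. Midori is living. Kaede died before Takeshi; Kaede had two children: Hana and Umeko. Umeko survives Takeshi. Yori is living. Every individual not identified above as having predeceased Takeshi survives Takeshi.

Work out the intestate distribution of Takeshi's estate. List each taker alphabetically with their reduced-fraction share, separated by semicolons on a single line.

There is no surviving spouse, so the entire estate passes to Takeshi's descendants per stirpes.
The estate is divided into 5 equal shares of 1/5 among Reiko, Mariko, Chiyo, Kaede, Yori.
Reiko predeceased; the 1/5 allotted to Reiko's branch passes to Reiko's issue by representation.
The 1/5 is divided into 2 equal shares of 1/10 among Akira, Kenji.
Akira is living and takes 1/10.
Kenji predeceased; the 1/10 allotted to Kenji's branch passes to Kenji's issue by representation.
The 1/10 is divided into 4 equal shares of 1/40 among Junko, Ryo, Fumio, Noboru.
Junko is living and takes 1/40.
Ryo is living and takes 1/40.
Fumio is living and takes 1/40.
Noboru is living and takes 1/40.
Mariko is living and takes 1/5.
Chiyo predeceased; the 1/5 allotted to Chiyo's branch passes to Chiyo's issue by representation.
The 1/5 is divided into 3 equal shares of 1/15 among Emiko, Satoshi, Yoshiko.
Emiko is living and takes 1/15.
Satoshi predeceased; the 1/15 allotted to Satoshi's branch passes to Satoshi's issue by representation.
The 1/15 is divided into 3 equal shares of 1/45 among Daichi, Haruki, Midori.
Daichi is living and takes 1/45.
Haruki is living and takes 1/45.
Midori is living and takes 1/45.
Yoshiko is living and takes 1/15.
Kaede predeceased; the 1/5 allotted to Kaede's branch passes to Kaede's issue by representation.
The 1/5 is divided into 2 equal shares of 1/10 among Hana, Umeko.
Hana is living and takes 1/10.
Umeko is living and takes 1/10.
Yori is living and takes 1/5.

Akira 1/10; Daichi 1/45; Emiko 1/15; Fumio 1/40; Hana 1/10; Haruki 1/45; Junko 1/40; Mariko 1/5; Midori 1/45; Noboru 1/40; Ryo 1/40; Umeko 1/10; Yori 1/5; Yoshiko 1/15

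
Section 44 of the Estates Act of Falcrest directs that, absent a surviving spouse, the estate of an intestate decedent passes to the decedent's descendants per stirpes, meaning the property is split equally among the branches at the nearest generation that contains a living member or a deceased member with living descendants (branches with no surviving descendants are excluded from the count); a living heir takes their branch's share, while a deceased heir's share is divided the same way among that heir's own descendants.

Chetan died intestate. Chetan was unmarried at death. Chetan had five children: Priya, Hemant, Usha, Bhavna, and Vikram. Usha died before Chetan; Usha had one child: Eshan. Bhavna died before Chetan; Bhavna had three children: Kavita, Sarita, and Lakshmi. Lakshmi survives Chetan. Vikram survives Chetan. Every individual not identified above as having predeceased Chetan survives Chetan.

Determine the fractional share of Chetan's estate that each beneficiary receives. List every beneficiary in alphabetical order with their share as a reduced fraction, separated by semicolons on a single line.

There is no surviving spouse, so the entire estate passes to Chetan's descendants per stirpes.
The estate is divided into 5 equal shares of 1/5 among Priya, Hemant, Usha, Bhavna, Vikram.
Priya is living and takes 1/5.
Hemant is living and takes 1/5.
Usha predeceased; the 1/5 allotted to Usha's branch passes to Usha's issue by representation.
Eshan is the sole taker at this level and receives the full 1/5.
Bhavna predeceased; the 1/5 allotted to Bhavna's branch passes to Bhavna's issue by representation.
The 1/5 is divided into 3 equal shares of 1/15 among Kavita, Sarita, Lakshmi.
Kavita is living and takes 1/15.
Sarita is living and takes 1/15.
Lakshmi is living and takes 1/15.
Vikram is living and takes 1/5.

Eshan 1/5; Hemant 1/5; Kavita 1/15; Lakshmi 1/15; Priya 1/5; Sarita 1/15; Vikram 1/5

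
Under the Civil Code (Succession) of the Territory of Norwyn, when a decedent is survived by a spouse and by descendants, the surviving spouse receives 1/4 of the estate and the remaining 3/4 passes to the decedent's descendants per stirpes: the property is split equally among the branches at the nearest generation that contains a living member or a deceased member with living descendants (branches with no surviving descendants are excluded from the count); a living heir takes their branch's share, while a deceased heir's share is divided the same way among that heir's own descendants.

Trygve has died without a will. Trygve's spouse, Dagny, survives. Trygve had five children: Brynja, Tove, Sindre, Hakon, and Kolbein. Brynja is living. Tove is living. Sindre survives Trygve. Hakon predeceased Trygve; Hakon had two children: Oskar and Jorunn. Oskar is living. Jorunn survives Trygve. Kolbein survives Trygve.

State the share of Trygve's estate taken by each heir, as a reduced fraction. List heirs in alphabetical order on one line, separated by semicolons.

Brynja 3/20; Dagny 1/4; Jorunn 3/40; Kolbein 3/20; Oskar 3/40; Sindre 3/20; Tove 3/20

Dagny, as surviving spouse, takes 1/4.
The remaining 3/4 passes to Trygve's descendants per stirpes.
The 3/4 is divided into 5 equal shares of 3/20 among Brynja, Tove, Sindre, Hakon, Kolbein.
Brynja is living and takes 3/20.
Tove is living and takes 3/20.
Sindre is living and takes 3/20.
Hakon predeceased; the 3/20 allotted to Hakon's branch passes to Hakon's issue by representation.
The 3/20 is divided into 2 equal shares of 3/40 among Oskar, Jorunn.
Oskar is living and takes 3/40.
Jorunn is living and takes 3/40.
Kolbein is living and takes 3/20.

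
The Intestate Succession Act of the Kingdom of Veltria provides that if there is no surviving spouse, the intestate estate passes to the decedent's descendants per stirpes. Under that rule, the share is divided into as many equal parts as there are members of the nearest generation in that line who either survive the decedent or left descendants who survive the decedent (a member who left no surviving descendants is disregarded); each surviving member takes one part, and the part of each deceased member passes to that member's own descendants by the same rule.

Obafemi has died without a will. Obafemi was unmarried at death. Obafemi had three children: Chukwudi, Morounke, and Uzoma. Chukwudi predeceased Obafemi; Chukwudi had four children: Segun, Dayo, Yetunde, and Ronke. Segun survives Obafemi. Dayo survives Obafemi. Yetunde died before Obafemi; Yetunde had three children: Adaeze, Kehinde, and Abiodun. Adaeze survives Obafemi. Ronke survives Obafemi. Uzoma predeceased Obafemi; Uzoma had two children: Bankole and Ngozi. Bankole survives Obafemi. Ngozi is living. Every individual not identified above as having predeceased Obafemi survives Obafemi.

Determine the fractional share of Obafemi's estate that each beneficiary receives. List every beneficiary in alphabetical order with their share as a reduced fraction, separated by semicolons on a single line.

There is no surviving spouse, so the entire estate passes to Obafemi's descendants per stirpes.
The estate is divided into 3 equal shares of 1/3 among Chukwudi, Morounke, Uzoma.
Chukwudi predeceased; the 1/3 allotted to Chukwudi's branch passes to Chukwudi's issue by representation.
The 1/3 is divided into 4 equal shares of 1/12 among Segun, Dayo, Yetunde, Ronke.
Segun is living and takes 1/12.
Dayo is living and takes 1/12.
Yetunde predeceased; the 1/12 allotted to Yetunde's branch passes to Yetunde's issue by representation.
The 1/12 is divided into 3 equal shares of 1/36 among Adaeze, Kehinde, Abiodun.
Adaeze is living and takes 1/36.
Kehinde is living and takes 1/36.
Abiodun is living and takes 1/36.
Ronke is living and takes 1/12.
Morounke is living and takes 1/3.
Uzoma predeceased; the 1/3 allotted to Uzoma's branch passes to Uzoma's issue by representation.
The 1/3 is divided into 2 equal shares of 1/6 among Bankole, Ngozi.
Bankole is living and takes 1/6.
Ngozi is living and takes 1/6.

Abiodun 1/36; Adaeze 1/36; Bankole 1/6; Dayo 1/12; Kehinde 1/36; Morounke 1/3; Ngozi 1/6; Ronke 1/12; Segun 1/12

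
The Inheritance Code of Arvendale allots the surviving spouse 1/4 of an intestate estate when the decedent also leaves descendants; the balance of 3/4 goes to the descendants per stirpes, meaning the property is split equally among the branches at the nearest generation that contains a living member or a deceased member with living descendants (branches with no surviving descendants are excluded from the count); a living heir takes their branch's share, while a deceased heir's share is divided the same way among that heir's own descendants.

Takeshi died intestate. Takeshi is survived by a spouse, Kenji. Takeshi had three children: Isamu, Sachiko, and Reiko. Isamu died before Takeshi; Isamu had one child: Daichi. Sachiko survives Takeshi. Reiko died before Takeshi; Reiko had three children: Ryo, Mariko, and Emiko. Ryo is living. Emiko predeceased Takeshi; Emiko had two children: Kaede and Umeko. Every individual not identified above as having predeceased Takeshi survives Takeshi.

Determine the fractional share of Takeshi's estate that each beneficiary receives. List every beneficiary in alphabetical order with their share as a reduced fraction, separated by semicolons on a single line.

Daichi 1/4; Kaede 1/24; Kenji 1/4; Mariko 1/12; Ryo 1/12; Sachiko 1/4; Umeko 1/24

Kenji, as surviving spouse, takes 1/4.
The remaining 3/4 passes to Takeshi's descendants per stirpes.
The 3/4 is divided into 3 equal shares of 1/4 among Isamu, Sachiko, Reiko.
Isamu predeceased; the 1/4 allotted to Isamu's branch passes to Isamu's issue by representation.
Daichi is the sole taker at this level and receives the full 1/4.
Sachiko is living and takes 1/4.
Reiko predeceased; the 1/4 allotted to Reiko's branch passes to Reiko's issue by representation.
The 1/4 is divided into 3 equal shares of 1/12 among Ryo, Mariko, Emiko.
Ryo is living and takes 1/12.
Mariko is living and takes 1/12.
Emiko predeceased; the 1/12 allotted to Emiko's branch passes to Emiko's issue by representation.
The 1/12 is divided into 2 equal shares of 1/24 among Kaede, Umeko.
Kaede is living and takes 1/24.
Umeko is living and takes 1/24.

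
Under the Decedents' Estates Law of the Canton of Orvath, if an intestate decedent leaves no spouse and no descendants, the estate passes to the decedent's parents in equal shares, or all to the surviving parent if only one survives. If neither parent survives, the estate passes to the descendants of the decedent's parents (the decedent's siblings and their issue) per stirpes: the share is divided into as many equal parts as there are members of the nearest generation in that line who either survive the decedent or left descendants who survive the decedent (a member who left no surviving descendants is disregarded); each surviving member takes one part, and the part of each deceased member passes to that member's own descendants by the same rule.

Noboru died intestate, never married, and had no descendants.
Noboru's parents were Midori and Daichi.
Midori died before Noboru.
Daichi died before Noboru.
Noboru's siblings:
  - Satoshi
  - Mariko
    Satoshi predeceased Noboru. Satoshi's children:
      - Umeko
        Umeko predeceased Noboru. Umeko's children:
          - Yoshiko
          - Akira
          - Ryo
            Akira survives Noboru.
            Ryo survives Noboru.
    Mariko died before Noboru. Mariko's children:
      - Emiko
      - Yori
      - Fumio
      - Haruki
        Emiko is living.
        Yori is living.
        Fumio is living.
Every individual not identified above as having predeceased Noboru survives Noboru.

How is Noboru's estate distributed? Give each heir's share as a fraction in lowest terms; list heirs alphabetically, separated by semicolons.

Akira 1/6; Emiko 1/8; Fumio 1/8; Haruki 1/8; Ryo 1/6; Yori 1/8; Yoshiko 1/6

Neither parent survives and there are no descendants, so the estate passes to Noboru's siblings and their issue per stirpes.
The estate is divided into 2 equal shares of 1/2 among Satoshi, Mariko.
Satoshi predeceased; the 1/2 allotted to Satoshi's branch passes to Satoshi's issue by representation.
Umeko's line is the sole branch at this level, so the full 1/2 passes to Umeko's issue by representation.
The 1/2 is divided into 3 equal shares of 1/6 among Yoshiko, Akira, Ryo.
Yoshiko is living and takes 1/6.
Akira is living and takes 1/6.
Ryo is living and takes 1/6.
Mariko predeceased; the 1/2 allotted to Mariko's branch passes to Mariko's issue by representation.
The 1/2 is divided into 4 equal shares of 1/8 among Emiko, Yori, Fumio, Haruki.
Emiko is living and takes 1/8.
Yori is living and takes 1/8.
Fumio is living and takes 1/8.
Haruki is living and takes 1/8.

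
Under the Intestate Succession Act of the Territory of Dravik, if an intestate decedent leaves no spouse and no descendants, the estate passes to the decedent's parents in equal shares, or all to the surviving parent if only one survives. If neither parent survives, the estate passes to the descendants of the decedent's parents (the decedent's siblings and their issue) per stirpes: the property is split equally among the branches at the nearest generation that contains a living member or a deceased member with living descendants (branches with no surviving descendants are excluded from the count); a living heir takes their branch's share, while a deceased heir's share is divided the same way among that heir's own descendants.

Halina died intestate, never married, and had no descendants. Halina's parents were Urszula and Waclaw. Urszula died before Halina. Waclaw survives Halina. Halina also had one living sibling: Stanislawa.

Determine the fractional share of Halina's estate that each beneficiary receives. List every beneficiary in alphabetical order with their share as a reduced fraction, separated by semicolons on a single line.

Only one parent, Waclaw, survives, so Waclaw takes the entire estate. The siblings take nothing because a surviving parent has priority.

Waclaw 1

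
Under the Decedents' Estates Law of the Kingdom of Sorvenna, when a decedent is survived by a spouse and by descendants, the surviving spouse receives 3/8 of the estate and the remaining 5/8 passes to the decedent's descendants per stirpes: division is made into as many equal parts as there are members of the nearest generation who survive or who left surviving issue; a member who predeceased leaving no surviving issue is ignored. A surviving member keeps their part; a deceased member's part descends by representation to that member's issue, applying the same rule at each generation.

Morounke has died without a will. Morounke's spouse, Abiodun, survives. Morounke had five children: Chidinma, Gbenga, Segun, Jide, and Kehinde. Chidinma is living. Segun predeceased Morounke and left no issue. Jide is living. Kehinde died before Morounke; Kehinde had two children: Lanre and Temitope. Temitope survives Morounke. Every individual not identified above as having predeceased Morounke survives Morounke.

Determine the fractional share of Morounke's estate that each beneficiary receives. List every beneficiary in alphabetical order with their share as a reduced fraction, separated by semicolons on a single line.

Abiodun, as surviving spouse, takes 3/8.
The remaining 5/8 passes to Morounke's descendants per stirpes.
Segun left no surviving issue, so that branch lapses and is disregarded.
The 5/8 is divided into 4 equal shares of 5/32 among Chidinma, Gbenga, Jide, Kehinde.
Chidinma is living and takes 5/32.
Gbenga is living and takes 5/32.
Jide is living and takes 5/32.
Kehinde predeceased; the 5/32 allotted to Kehinde's branch passes to Kehinde's issue by representation.
The 5/32 is divided into 2 equal shares of 5/64 among Lanre, Temitope.
Lanre is living and takes 5/64.
Temitope is living and takes 5/64.

Abiodun 3/8; Chidinma 5/32; Gbenga 5/32; Jide 5/32; Lanre 5/64; Temitope 5/64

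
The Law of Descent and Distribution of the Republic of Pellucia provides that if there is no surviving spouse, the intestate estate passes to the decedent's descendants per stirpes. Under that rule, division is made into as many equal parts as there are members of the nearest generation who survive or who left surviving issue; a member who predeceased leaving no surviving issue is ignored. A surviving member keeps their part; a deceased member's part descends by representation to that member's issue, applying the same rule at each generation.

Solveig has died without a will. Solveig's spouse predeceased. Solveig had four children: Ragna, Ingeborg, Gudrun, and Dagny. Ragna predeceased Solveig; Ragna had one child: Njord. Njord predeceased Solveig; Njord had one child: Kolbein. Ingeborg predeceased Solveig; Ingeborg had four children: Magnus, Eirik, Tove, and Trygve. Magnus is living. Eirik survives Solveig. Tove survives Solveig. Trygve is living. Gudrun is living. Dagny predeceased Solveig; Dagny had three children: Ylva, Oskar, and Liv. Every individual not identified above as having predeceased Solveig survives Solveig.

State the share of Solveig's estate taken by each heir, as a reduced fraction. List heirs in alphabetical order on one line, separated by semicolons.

There is no surviving spouse, so the entire estate passes to Solveig's descendants per stirpes.
The estate is divided into 4 equal shares of 1/4 among Ragna, Ingeborg, Gudrun, Dagny.
Ragna predeceased; the 1/4 allotted to Ragna's branch passes to Ragna's issue by representation.
Njord's line is the sole branch at this level, so the full 1/4 passes to Njord's issue by representation.
Kolbein is the sole taker at this level and receives the full 1/4.
Ingeborg predeceased; the 1/4 allotted to Ingeborg's branch passes to Ingeborg's issue by representation.
The 1/4 is divided into 4 equal shares of 1/16 among Magnus, Eirik, Tove, Trygve.
Magnus is living and takes 1/16.
Eirik is living and takes 1/16.
Tove is living and takes 1/16.
Trygve is living and takes 1/16.
Gudrun is living and takes 1/4.
Dagny predeceased; the 1/4 allotted to Dagny's branch passes to Dagny's issue by representation.
The 1/4 is divided into 3 equal shares of 1/12 among Ylva, Oskar, Liv.
Ylva is living and takes 1/12.
Oskar is living and takes 1/12.
Liv is living and takes 1/12.

Eirik 1/16; Gudrun 1/4; Kolbein 1/4; Liv 1/12; Magnus 1/16; Oskar 1/12; Tove 1/16; Trygve 1/16; Ylva 1/12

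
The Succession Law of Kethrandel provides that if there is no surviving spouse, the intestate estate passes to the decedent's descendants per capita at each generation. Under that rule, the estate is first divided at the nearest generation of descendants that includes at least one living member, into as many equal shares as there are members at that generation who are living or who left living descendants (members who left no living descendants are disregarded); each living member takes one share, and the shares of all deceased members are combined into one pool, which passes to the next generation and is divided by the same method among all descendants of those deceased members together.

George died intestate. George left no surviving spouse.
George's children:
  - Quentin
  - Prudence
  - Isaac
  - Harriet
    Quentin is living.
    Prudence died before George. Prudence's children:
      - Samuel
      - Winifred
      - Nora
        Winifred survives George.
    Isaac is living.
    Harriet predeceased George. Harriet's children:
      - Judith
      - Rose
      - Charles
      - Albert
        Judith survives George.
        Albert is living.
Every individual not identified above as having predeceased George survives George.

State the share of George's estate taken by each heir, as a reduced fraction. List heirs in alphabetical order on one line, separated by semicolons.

Albert 1/14; Charles 1/14; Isaac 1/4; Judith 1/14; Nora 1/14; Quentin 1/4; Rose 1/14; Samuel 1/14; Winifred 1/14

There is no surviving spouse, so the entire estate passes to George's descendants per capita at each generation.
At generation 1 (Quentin, Prudence, Isaac, Harriet) there are 4 shares of (1)/4 = 1/4 each.
Living: Quentin and Isaac — each takes 1/4.
Deceased: Prudence and Harriet. Their combined 1/2 is pooled and carried to generation 2.
At generation 2 (Samuel, Winifred, Nora, Judith, Rose, Charles, Albert) there are 7 shares of (1/2)/7 = 1/14 each.
Living: Samuel, Winifred, Nora, Judith, Rose, Charles, and Albert — each takes 1/14.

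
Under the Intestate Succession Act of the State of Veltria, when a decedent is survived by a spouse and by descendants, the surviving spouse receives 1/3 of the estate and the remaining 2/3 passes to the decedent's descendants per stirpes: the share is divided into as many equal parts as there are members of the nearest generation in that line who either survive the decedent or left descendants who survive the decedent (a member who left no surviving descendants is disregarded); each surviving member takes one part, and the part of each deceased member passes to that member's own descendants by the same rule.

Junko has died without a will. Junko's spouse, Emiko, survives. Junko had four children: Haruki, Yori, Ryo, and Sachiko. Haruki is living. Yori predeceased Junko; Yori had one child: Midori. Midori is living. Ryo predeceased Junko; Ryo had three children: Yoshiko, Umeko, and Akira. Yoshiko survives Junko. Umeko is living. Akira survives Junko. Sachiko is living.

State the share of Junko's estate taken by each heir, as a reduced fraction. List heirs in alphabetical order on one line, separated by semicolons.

Emiko, as surviving spouse, takes 1/3.
The remaining 2/3 passes to Junko's descendants per stirpes.
The 2/3 is divided into 4 equal shares of 1/6 among Haruki, Yori, Ryo, Sachiko.
Haruki is living and takes 1/6.
Yori predeceased; the 1/6 allotted to Yori's branch passes to Yori's issue by representation.
Midori is the sole taker at this level and receives the full 1/6.
Ryo predeceased; the 1/6 allotted to Ryo's branch passes to Ryo's issue by representation.
The 1/6 is divided into 3 equal shares of 1/18 among Yoshiko, Umeko, Akira.
Yoshiko is living and takes 1/18.
Umeko is living and takes 1/18.
Akira is living and takes 1/18.
Sachiko is living and takes 1/6.

Akira 1/18; Emiko 1/3; Haruki 1/6; Midori 1/6; Sachiko 1/6; Umeko 1/18; Yoshiko 1/18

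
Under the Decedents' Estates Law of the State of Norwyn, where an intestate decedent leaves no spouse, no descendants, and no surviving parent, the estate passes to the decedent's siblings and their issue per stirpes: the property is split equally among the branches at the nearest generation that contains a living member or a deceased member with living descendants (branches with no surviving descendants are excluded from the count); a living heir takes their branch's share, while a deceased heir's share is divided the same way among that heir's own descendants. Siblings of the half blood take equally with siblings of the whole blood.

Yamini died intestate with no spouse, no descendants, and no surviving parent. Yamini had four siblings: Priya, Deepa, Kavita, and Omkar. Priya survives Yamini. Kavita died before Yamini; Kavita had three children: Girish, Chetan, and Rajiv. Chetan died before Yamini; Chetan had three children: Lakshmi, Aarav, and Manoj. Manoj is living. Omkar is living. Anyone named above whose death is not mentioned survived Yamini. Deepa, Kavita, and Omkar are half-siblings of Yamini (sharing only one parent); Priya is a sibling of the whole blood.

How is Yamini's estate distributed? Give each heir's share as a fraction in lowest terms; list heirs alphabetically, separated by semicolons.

Aarav 1/36; Deepa 1/4; Girish 1/12; Lakshmi 1/36; Manoj 1/36; Omkar 1/4; Priya 1/4; Rajiv 1/12

No spouse, descendants, or parent survives, so the estate passes to Yamini's siblings per stirpes.
Half-blood and whole-blood siblings take equally under the stated rule.
The estate is divided into 4 equal shares of 1/4 among Priya, Deepa, Kavita, Omkar.
Priya is living and takes 1/4.
Deepa is living and takes 1/4.
Kavita predeceased; the 1/4 allotted to Kavita's branch passes to Kavita's issue by representation.
The 1/4 is divided into 3 equal shares of 1/12 among Girish, Chetan, Rajiv.
Girish is living and takes 1/12.
Chetan predeceased; the 1/12 allotted to Chetan's branch passes to Chetan's issue by representation.
The 1/12 is divided into 3 equal shares of 1/36 among Lakshmi, Aarav, Manoj.
Lakshmi is living and takes 1/36.
Aarav is living and takes 1/36.
Manoj is living and takes 1/36.
Rajiv is living and takes 1/12.
Omkar is living and takes 1/4.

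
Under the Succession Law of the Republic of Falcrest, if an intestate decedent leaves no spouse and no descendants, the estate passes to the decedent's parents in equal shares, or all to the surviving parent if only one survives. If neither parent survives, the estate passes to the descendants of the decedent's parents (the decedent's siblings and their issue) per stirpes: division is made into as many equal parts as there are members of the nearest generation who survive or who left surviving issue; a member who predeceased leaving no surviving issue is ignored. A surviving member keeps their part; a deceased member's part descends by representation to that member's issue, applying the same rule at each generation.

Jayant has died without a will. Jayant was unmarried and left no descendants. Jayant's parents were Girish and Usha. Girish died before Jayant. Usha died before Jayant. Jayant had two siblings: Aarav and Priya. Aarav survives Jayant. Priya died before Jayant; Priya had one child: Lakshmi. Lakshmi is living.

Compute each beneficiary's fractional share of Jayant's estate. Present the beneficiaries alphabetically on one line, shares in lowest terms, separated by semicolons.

Aarav 1/2; Lakshmi 1/2

Neither parent survives and there are no descendants, so the estate passes to Jayant's siblings and their issue per stirpes.
The estate is divided into 2 equal shares of 1/2 among Aarav, Priya.
Aarav is living and takes 1/2.
Priya predeceased; the 1/2 allotted to Priya's branch passes to Priya's issue by representation.
Lakshmi is the sole taker at this level and receives the full 1/2.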